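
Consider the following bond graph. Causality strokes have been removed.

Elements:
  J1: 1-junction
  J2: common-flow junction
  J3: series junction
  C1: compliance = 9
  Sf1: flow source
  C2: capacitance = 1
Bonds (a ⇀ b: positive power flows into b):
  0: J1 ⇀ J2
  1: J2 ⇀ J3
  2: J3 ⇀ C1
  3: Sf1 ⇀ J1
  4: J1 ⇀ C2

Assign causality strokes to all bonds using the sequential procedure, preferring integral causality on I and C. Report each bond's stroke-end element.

β0 stroke→J1
β1 stroke→J2
β2 stroke→J3
β3 stroke→Sf1
β4 stroke→J1

b3 stroke at Sf1  (source Sf1 imposes f)
b0 stroke at J1  (J1: bond 3 brought flow, rest push out)
b4 stroke at J1  (J1 flow already set via bond 3)
b1 stroke at J2  (common-f at J2 fixed by 0)
b2 stroke at J3  (J3 flow already set via bond 1)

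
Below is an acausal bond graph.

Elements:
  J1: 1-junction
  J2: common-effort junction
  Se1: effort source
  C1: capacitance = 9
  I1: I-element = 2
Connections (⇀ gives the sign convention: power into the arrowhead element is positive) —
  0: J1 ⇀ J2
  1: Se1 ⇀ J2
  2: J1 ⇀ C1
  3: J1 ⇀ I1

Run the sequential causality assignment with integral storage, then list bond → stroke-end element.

β1 stroke→J2  (Se1: effort source, stroke at far end)
β0 stroke→J1  (common-e at J2 fixed by 1)
β2 stroke→J1  (C1 integral (e out))
β3 stroke→I1  (closing 1-jn rule on J1)

bond 0 →J1
bond 1 →J2
bond 2 →J1
bond 3 →I1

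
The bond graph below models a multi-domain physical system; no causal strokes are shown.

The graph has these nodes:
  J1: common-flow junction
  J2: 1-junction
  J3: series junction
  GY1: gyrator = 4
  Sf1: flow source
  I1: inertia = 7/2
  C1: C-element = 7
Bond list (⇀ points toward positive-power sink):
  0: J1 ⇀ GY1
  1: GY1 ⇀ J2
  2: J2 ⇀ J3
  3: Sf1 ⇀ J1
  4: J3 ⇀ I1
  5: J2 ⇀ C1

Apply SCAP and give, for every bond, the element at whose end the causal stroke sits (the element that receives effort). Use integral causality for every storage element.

b0 stroke at J1
b1 stroke at J2
b2 stroke at J3
b3 stroke at Sf1
b4 stroke at I1
b5 stroke at J2

b3 |Sf1  (source Sf1 imposes f)
b0 |J1  (common-f at J1 fixed by 3)
b1 |J2  (GY1 both-in/both-out from 0)
b4 |I1  (prefer integral on I1)
b2 |J3  (1-jn J3 has f-setter on 4)
b5 |J2  (common-f at J2 fixed by 2)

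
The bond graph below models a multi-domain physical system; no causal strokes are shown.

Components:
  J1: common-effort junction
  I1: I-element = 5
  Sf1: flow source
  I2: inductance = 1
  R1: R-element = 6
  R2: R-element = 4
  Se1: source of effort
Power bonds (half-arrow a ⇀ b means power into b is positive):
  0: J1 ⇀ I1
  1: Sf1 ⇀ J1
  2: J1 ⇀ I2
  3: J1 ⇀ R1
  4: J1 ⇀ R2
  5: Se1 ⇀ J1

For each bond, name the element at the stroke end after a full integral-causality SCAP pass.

b1 →Sf1  (Sf1 (Sf) sets flow on bond)
b5 →J1  (Se1: effort source, stroke at far end)
b0 →I1  (J1: bond 5 brought effort, rest push out)
b2 →I2  (J1 effort already set via bond 5)
b3 →R1  (common-e at J1 fixed by 5)
b4 →R2  (0-jn J1 has e-setter on 5)

bond 0 stroke at I1
bond 1 stroke at Sf1
bond 2 stroke at I2
bond 3 stroke at R1
bond 4 stroke at R2
bond 5 stroke at J1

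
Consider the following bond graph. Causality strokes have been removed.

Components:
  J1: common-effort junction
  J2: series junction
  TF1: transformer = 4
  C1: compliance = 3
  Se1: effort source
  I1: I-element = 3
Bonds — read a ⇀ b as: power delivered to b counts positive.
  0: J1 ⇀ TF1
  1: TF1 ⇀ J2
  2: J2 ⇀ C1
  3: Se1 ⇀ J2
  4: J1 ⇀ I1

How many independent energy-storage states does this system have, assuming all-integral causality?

b3 stroke→J2  (Se1 (Se) sets effort on bond)
b2 stroke→J2  (C1 integral (e out))
b1 stroke→TF1  (J2: last free bond brings flow in)
b0 stroke→J1  (TF1 one-in-one-out from 1)
b4 stroke→I1  (common-e at J1 fixed by 0)

2  (C1, I1 all integral)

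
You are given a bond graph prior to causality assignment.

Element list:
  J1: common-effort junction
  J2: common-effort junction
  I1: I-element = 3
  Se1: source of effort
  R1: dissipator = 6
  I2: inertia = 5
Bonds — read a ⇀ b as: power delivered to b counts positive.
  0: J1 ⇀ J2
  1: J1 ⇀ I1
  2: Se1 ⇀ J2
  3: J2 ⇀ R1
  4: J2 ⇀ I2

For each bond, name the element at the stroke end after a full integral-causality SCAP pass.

β2 |J2  (Se1 (Se) sets effort on bond)
β0 |J1  (J2: bond 2 brought effort, rest push out)
β3 |R1  (0-jn J2 has e-setter on 2)
β4 |I2  (J2: bond 2 brought effort, rest push out)
β1 |I1  (common-e at J1 fixed by 0)

b0 stroke at J1
b1 stroke at I1
b2 stroke at J2
b3 stroke at R1
b4 stroke at I2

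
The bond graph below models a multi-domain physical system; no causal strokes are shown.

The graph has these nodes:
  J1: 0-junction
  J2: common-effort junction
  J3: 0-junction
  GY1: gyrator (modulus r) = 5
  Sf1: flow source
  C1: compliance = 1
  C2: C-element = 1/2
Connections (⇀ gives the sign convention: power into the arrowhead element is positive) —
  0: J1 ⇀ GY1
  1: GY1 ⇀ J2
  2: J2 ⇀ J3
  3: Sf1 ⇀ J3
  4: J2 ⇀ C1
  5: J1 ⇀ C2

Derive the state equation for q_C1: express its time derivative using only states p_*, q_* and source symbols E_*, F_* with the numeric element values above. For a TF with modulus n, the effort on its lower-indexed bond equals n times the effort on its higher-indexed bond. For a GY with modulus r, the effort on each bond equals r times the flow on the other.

β3 →Sf1  (Sf1 fixes flow; stroke at Sf1)
β2 →J3  (J3 needs exactly one e-in)
β4 →J2  (C1: C, integral causality)
β1 →GY1  (J2: bond 4 brought effort, rest push out)
β0 →GY1  (GY GY1: same side as bond 1)
β5 →J1  (J1: last free bond brings effort in)

dq_C1/dt = F_Sf1 + 2*q_C2/5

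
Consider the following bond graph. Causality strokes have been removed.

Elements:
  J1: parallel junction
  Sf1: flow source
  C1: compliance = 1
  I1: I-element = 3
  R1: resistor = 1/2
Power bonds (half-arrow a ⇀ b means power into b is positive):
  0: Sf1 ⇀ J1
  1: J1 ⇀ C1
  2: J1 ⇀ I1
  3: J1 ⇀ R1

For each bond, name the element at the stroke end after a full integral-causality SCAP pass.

#0 stroke at Sf1
#1 stroke at J1
#2 stroke at I1
#3 stroke at R1

β0 stroke→Sf1  (Sf1 fixes flow; stroke at Sf1)
β1 stroke→J1  (prefer integral on C1)
β2 stroke→I1  (0-jn J1 has e-setter on 1)
β3 stroke→R1  (J1: bond 1 brought effort, rest push out)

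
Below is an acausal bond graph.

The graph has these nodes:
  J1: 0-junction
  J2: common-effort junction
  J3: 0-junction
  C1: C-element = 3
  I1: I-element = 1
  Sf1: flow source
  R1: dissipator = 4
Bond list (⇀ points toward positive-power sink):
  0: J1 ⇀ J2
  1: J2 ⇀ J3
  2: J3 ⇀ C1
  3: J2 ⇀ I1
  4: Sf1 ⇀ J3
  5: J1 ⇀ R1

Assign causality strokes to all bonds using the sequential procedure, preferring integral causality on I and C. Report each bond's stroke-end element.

bond 4 stroke at Sf1  (Sf1 fixes flow; stroke at Sf1)
bond 2 stroke at J3  (C1 outputs effort q/C1)
bond 1 stroke at J2  (common-e at J3 fixed by 2)
bond 0 stroke at J1  (J2 effort already set via bond 1)
bond 3 stroke at I1  (common-e at J2 fixed by 1)
bond 5 stroke at R1  (common-e at J1 fixed by 0)

β0 →J1
β1 →J2
β2 →J3
β3 →I1
β4 →Sf1
β5 →R1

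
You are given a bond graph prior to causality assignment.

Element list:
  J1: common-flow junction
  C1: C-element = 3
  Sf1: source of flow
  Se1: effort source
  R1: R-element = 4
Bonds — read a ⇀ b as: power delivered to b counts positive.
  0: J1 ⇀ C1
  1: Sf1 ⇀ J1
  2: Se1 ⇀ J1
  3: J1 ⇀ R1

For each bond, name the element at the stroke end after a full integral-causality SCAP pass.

#0 stroke at J1
#1 stroke at Sf1
#2 stroke at J1
#3 stroke at J1

b1 |Sf1  (Sf1 fixes flow; stroke at Sf1)
b2 |J1  (Se1 (Se) sets effort on bond)
b0 |J1  (J1 flow already set via bond 1)
b3 |J1  (J1: bond 1 brought flow, rest push out)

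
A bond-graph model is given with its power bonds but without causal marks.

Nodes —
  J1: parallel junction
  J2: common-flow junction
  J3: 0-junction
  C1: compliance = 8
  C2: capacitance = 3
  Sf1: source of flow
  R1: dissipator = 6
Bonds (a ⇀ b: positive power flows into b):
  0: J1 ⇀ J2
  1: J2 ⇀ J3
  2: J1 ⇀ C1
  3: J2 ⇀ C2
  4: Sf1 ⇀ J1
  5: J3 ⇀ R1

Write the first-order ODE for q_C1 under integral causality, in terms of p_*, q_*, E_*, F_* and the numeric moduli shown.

dq_C1/dt = F_Sf1 - q_C1/48 + q_C2/18

#4 stroke at Sf1  (Sf1 (Sf) sets flow on bond)
#2 stroke at J1  (C1: C, integral causality)
#0 stroke at J2  (0-jn J1 has e-setter on 2)
#3 stroke at J2  (prefer integral on C2)
#1 stroke at J3  (J2: last free bond brings flow in)
#5 stroke at R1  (common-e at J3 fixed by 1)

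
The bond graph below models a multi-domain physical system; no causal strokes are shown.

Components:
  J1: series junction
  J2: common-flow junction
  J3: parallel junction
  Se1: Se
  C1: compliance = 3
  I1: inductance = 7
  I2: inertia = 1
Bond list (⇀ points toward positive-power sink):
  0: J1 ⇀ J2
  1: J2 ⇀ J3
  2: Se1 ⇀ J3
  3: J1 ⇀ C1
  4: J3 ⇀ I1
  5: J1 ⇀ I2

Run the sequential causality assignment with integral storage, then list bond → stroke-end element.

β0 stroke→J1
β1 stroke→J2
β2 stroke→J3
β3 stroke→J1
β4 stroke→I1
β5 stroke→I2

β2 →J3  (source Se1 imposes e)
β1 →J2  (J3 effort already set via bond 2)
β4 →I1  (J3 effort already set via bond 2)
β0 →J1  (J2: last free bond brings flow in)
β3 →J1  (C1 integral (e out))
β5 →I2  (J1: last free bond brings flow in)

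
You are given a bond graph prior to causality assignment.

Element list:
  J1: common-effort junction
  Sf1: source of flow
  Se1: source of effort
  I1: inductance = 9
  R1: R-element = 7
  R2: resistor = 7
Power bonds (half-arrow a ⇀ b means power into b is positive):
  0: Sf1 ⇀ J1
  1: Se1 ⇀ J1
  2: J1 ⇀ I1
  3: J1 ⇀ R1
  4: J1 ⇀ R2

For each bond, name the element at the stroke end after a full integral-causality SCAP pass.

b0 stroke at Sf1  (source Sf1 imposes f)
b1 stroke at J1  (Se1 (Se) sets effort on bond)
b2 stroke at I1  (0-jn J1 has e-setter on 1)
b3 stroke at R1  (0-jn J1 has e-setter on 1)
b4 stroke at R2  (common-e at J1 fixed by 1)

#0 stroke→Sf1
#1 stroke→J1
#2 stroke→I1
#3 stroke→R1
#4 stroke→R2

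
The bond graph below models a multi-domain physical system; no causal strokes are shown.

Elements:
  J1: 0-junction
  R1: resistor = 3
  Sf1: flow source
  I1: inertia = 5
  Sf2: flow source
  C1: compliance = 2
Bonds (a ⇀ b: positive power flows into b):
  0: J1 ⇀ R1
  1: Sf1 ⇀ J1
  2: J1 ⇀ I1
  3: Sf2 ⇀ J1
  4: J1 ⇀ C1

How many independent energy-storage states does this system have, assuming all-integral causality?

2  (C1, I1 all integral)

#1 |Sf1  (Sf1 (Sf) sets flow on bond)
#3 |Sf2  (Sf2: flow source, stroke at near end)
#2 |I1  (I1 outputs flow p/I1)
#4 |J1  (C1 outputs effort q/C1)
#0 |R1  (common-e at J1 fixed by 4)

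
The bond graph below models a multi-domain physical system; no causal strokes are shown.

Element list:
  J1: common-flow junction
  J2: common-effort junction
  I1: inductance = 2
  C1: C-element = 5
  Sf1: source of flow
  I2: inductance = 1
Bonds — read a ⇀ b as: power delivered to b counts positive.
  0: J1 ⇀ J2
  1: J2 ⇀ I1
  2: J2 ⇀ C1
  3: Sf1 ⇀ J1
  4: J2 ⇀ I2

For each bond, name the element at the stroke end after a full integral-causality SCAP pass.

β0 |J1
β1 |I1
β2 |J2
β3 |Sf1
β4 |I2

β3 →Sf1  (source Sf1 imposes f)
β0 →J1  (1-jn J1 has f-setter on 3)
β1 →I1  (I1: I, integral causality)
β2 →J2  (C1 integral (e out))
β4 →I2  (0-jn J2 has e-setter on 2)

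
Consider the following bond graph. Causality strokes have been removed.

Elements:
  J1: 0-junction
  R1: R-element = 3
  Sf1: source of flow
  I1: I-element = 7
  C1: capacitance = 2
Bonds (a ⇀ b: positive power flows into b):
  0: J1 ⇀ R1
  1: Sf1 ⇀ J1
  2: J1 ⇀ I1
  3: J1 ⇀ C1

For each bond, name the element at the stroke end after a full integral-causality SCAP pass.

bond 1 stroke at Sf1  (Sf1 fixes flow; stroke at Sf1)
bond 2 stroke at I1  (I1: I, integral causality)
bond 3 stroke at J1  (C1 outputs effort q/C1)
bond 0 stroke at R1  (J1 effort already set via bond 3)

b0 →R1
b1 →Sf1
b2 →I1
b3 →J1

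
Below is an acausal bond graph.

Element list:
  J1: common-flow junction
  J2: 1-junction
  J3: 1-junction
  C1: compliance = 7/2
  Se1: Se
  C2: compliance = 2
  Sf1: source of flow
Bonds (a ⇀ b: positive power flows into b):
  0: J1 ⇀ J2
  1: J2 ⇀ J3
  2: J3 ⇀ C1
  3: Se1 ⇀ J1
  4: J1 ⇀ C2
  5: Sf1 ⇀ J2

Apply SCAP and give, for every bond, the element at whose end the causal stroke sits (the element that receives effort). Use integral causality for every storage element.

bond 3 |J1  (Se1: effort source, stroke at far end)
bond 5 |Sf1  (Sf1 (Sf) sets flow on bond)
bond 0 |J2  (1-jn J2 has f-setter on 5)
bond 1 |J2  (J2 flow already set via bond 5)
bond 2 |J3  (J3 flow already set via bond 1)
bond 4 |J1  (common-f at J1 fixed by 0)

#0 |J2
#1 |J2
#2 |J3
#3 |J1
#4 |J1
#5 |Sf1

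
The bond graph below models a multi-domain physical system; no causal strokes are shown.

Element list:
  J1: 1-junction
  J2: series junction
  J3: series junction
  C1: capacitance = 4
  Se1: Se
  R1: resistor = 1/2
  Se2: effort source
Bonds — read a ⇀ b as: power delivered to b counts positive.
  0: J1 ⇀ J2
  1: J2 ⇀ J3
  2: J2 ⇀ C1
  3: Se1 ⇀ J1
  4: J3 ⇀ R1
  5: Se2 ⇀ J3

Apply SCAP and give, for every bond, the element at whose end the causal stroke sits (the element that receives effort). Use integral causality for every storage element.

β0 →J2
β1 →J3
β2 →J2
β3 →J1
β4 →R1
β5 →J3

bond 3 stroke at J1  (source Se1 imposes e)
bond 5 stroke at J3  (Se2 fixes effort; stroke away)
bond 0 stroke at J2  (closing 1-jn rule on J1)
bond 2 stroke at J2  (C1 outputs effort q/C1)
bond 1 stroke at J3  (J2: last free bond brings flow in)
bond 4 stroke at R1  (only one flow-in slot at J3)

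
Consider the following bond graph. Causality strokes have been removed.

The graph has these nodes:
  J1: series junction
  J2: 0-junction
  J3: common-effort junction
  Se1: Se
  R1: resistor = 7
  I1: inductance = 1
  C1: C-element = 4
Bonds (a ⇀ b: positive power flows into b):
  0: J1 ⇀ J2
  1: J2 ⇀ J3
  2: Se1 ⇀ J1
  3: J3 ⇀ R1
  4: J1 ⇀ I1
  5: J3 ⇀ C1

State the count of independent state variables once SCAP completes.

bond 2 |J1  (Se1 fixes effort; stroke away)
bond 4 |I1  (I1: I, integral causality)
bond 0 |J1  (1-jn J1 has f-setter on 4)
bond 1 |J2  (closing 0-jn rule on J2)
bond 5 |J3  (C1: C, integral causality)
bond 3 |R1  (J3: bond 5 brought effort, rest push out)

2  (C1, I1 all integral)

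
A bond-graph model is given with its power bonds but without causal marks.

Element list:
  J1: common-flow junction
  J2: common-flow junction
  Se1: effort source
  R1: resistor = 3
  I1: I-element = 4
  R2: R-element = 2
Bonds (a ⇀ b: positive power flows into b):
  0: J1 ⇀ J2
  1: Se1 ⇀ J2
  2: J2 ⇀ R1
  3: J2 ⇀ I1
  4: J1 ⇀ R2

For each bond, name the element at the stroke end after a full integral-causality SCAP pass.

b1 stroke→J2  (source Se1 imposes e)
b3 stroke→I1  (I1: I, integral causality)
b0 stroke→J2  (common-f at J2 fixed by 3)
b2 stroke→J2  (J2: bond 3 brought flow, rest push out)
b4 stroke→J1  (common-f at J1 fixed by 0)

b0 |J2
b1 |J2
b2 |J2
b3 |I1
b4 |J1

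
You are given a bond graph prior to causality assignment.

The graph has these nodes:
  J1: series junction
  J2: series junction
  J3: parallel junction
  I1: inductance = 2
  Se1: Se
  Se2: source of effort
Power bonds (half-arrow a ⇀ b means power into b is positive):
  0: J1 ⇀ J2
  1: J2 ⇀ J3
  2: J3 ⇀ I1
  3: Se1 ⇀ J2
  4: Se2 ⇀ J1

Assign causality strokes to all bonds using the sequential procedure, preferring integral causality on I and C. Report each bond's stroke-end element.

β3 stroke→J2  (Se1 fixes effort; stroke away)
β4 stroke→J1  (Se2: effort source, stroke at far end)
β0 stroke→J2  (only one flow-in slot at J1)
β1 stroke→J3  (J2: last free bond brings flow in)
β2 stroke→I1  (0-jn J3 has e-setter on 1)

b0 |J2
b1 |J3
b2 |I1
b3 |J2
b4 |J1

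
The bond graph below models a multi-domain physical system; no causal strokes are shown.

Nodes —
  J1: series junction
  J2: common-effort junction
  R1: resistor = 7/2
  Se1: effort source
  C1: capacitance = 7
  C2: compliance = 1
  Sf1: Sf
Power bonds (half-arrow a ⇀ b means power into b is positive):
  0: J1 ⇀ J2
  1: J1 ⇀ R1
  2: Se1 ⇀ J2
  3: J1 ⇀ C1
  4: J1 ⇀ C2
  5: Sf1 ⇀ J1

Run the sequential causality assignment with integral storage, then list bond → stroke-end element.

b0 |J1
b1 |J1
b2 |J2
b3 |J1
b4 |J1
b5 |Sf1

bond 2 |J2  (Se1 fixes effort; stroke away)
bond 5 |Sf1  (Sf1 (Sf) sets flow on bond)
bond 0 |J1  (1-jn J1 has f-setter on 5)
bond 1 |J1  (J1: bond 5 brought flow, rest push out)
bond 3 |J1  (1-jn J1 has f-setter on 5)
bond 4 |J1  (J1: bond 5 brought flow, rest push out)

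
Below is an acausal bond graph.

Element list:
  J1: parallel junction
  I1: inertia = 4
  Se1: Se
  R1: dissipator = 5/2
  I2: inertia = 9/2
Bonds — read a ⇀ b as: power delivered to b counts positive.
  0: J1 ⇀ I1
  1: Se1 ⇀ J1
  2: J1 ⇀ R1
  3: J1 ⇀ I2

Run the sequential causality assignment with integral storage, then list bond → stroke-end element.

bond 0 |I1
bond 1 |J1
bond 2 |R1
bond 3 |I2

b1 stroke at J1  (source Se1 imposes e)
b0 stroke at I1  (common-e at J1 fixed by 1)
b2 stroke at R1  (0-jn J1 has e-setter on 1)
b3 stroke at I2  (common-e at J1 fixed by 1)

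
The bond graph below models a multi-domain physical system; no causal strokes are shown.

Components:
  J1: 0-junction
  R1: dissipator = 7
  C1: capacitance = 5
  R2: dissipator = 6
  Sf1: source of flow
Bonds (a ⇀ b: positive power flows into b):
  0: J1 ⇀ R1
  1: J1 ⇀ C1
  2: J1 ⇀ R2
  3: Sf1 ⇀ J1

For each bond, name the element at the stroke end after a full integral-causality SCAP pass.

β0 stroke→R1
β1 stroke→J1
β2 stroke→R2
β3 stroke→Sf1

b3 |Sf1  (Sf1 (Sf) sets flow on bond)
b1 |J1  (C1: C, integral causality)
b0 |R1  (common-e at J1 fixed by 1)
b2 |R2  (J1 effort already set via bond 1)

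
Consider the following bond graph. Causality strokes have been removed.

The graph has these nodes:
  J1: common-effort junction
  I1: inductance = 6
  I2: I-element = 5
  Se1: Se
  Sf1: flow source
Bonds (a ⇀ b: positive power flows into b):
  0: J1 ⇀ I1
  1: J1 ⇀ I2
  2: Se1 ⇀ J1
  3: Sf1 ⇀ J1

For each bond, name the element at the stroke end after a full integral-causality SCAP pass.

bond 0 stroke→I1
bond 1 stroke→I2
bond 2 stroke→J1
bond 3 stroke→Sf1

β2 stroke→J1  (Se1 (Se) sets effort on bond)
β3 stroke→Sf1  (source Sf1 imposes f)
β0 stroke→I1  (0-jn J1 has e-setter on 2)
β1 stroke→I2  (J1 effort already set via bond 2)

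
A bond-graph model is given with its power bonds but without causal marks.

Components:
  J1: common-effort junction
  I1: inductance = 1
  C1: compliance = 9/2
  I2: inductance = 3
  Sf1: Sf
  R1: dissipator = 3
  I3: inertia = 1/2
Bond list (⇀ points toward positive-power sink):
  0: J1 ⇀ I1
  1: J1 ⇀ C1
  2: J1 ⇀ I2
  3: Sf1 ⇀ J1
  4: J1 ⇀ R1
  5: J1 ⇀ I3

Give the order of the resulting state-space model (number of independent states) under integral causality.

b3 |Sf1  (source Sf1 imposes f)
b0 |I1  (I1 integral (f out))
b1 |J1  (C1: C, integral causality)
b2 |I2  (common-e at J1 fixed by 1)
b4 |R1  (J1 effort already set via bond 1)
b5 |I3  (J1: bond 1 brought effort, rest push out)

4  (C1, I1, I2, I3 all integral)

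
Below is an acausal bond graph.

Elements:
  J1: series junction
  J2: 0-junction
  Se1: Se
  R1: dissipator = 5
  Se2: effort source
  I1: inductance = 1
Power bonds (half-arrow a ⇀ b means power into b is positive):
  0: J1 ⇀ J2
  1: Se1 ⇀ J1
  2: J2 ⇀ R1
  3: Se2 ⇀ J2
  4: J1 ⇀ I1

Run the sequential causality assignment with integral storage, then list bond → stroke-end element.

β0 stroke at J1
β1 stroke at J1
β2 stroke at R1
β3 stroke at J2
β4 stroke at I1

b1 stroke at J1  (Se1: effort source, stroke at far end)
b3 stroke at J2  (Se2 (Se) sets effort on bond)
b0 stroke at J1  (J2 effort already set via bond 3)
b2 stroke at R1  (J2 effort already set via bond 3)
b4 stroke at I1  (J1: last free bond brings flow in)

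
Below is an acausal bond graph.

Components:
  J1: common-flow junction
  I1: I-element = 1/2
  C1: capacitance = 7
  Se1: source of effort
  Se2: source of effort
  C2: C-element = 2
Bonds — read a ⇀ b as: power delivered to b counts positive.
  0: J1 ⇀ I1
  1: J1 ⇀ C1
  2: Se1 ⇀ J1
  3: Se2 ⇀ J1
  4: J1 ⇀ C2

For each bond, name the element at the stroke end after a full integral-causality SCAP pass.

β2 |J1  (Se1 (Se) sets effort on bond)
β3 |J1  (Se2 (Se) sets effort on bond)
β0 |I1  (I1: I, integral causality)
β1 |J1  (J1: bond 0 brought flow, rest push out)
β4 |J1  (common-f at J1 fixed by 0)

#0 →I1
#1 →J1
#2 →J1
#3 →J1
#4 →J1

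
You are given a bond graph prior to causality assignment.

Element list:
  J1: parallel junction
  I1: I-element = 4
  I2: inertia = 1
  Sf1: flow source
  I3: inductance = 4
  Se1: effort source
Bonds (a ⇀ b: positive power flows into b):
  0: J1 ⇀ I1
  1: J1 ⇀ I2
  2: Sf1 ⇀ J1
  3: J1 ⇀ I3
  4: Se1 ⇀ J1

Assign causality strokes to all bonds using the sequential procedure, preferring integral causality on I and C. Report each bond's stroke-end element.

#0 |I1
#1 |I2
#2 |Sf1
#3 |I3
#4 |J1

b2 stroke→Sf1  (source Sf1 imposes f)
b4 stroke→J1  (source Se1 imposes e)
b0 stroke→I1  (J1: bond 4 brought effort, rest push out)
b1 stroke→I2  (J1: bond 4 brought effort, rest push out)
b3 stroke→I3  (J1 effort already set via bond 4)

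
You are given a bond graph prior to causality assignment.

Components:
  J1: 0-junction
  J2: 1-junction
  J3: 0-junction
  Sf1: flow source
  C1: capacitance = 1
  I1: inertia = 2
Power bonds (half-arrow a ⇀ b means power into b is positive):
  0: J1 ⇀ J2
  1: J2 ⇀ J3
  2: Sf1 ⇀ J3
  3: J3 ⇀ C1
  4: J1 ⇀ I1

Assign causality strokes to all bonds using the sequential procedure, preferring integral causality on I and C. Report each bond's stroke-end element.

bond 0 |J1
bond 1 |J2
bond 2 |Sf1
bond 3 |J3
bond 4 |I1

b2 stroke→Sf1  (Sf1: flow source, stroke at near end)
b3 stroke→J3  (C1 integral (e out))
b1 stroke→J2  (0-jn J3 has e-setter on 3)
b0 stroke→J1  (J2 needs exactly one f-in)
b4 stroke→I1  (common-e at J1 fixed by 0)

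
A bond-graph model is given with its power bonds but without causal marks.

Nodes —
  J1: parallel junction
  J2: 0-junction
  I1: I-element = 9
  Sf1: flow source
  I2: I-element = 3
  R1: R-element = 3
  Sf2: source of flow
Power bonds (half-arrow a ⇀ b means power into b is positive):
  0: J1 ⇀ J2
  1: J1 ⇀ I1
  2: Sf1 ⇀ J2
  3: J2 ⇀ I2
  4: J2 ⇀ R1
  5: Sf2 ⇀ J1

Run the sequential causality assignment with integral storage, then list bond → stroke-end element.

β0 |J1
β1 |I1
β2 |Sf1
β3 |I2
β4 |J2
β5 |Sf2

bond 2 |Sf1  (source Sf1 imposes f)
bond 5 |Sf2  (Sf2 fixes flow; stroke at Sf2)
bond 1 |I1  (I1 integral (f out))
bond 0 |J1  (only one effort-in slot at J1)
bond 3 |I2  (I2 integral (f out))
bond 4 |J2  (J2: last free bond brings effort in)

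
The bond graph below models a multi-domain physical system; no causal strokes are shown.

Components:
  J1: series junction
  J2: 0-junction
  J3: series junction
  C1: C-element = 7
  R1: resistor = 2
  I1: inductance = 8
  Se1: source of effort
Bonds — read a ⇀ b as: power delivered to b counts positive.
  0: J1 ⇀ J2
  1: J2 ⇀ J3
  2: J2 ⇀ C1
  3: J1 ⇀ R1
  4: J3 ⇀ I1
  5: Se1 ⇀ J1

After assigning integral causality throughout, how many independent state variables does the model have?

bond 5 →J1  (Se1 (Se) sets effort on bond)
bond 2 →J2  (C1 outputs effort q/C1)
bond 0 →J1  (0-jn J2 has e-setter on 2)
bond 1 →J3  (J2: bond 2 brought effort, rest push out)
bond 4 →I1  (closing 1-jn rule on J3)
bond 3 →R1  (J1 needs exactly one f-in)

2  (C1, I1 all integral)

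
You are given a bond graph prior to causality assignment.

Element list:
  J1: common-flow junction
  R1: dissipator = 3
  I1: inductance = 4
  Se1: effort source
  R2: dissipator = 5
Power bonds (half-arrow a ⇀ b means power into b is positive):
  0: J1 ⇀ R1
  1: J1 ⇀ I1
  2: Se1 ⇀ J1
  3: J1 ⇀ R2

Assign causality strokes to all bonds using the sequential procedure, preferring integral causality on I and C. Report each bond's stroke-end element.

bond 2 stroke at J1  (Se1 (Se) sets effort on bond)
bond 1 stroke at I1  (I1 outputs flow p/I1)
bond 0 stroke at J1  (J1: bond 1 brought flow, rest push out)
bond 3 stroke at J1  (common-f at J1 fixed by 1)

β0 |J1
β1 |I1
β2 |J1
β3 |J1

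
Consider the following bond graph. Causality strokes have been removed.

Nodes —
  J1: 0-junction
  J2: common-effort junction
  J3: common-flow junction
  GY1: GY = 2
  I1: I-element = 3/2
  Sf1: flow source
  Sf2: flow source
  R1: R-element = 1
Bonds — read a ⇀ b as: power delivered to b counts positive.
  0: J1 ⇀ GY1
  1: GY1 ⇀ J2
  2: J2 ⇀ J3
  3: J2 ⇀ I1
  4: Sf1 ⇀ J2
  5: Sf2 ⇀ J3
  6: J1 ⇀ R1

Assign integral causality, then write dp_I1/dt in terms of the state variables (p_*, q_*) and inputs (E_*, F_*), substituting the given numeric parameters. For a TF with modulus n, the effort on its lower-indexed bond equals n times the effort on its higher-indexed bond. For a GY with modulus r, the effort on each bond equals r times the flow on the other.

β4 →Sf1  (Sf1 (Sf) sets flow on bond)
β5 →Sf2  (source Sf2 imposes f)
β2 →J3  (common-f at J3 fixed by 5)
β3 →I1  (prefer integral on I1)
β1 →J2  (J2: last free bond brings effort in)
β0 →J1  (GY1: gyrator matches bond 1)
β6 →R1  (common-e at J1 fixed by 0)

dp_I1/dt = 4*F_Sf1 - 4*F_Sf2 - 8*p_I1/3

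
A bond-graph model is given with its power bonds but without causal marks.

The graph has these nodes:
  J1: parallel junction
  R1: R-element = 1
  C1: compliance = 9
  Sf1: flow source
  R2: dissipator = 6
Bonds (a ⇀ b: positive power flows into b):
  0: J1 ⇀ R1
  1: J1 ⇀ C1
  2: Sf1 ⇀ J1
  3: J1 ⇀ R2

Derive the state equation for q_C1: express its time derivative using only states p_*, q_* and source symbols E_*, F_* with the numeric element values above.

#2 stroke at Sf1  (Sf1 (Sf) sets flow on bond)
#1 stroke at J1  (C1 outputs effort q/C1)
#0 stroke at R1  (J1 effort already set via bond 1)
#3 stroke at R2  (J1: bond 1 brought effort, rest push out)

dq_C1/dt = F_Sf1 - 7*q_C1/54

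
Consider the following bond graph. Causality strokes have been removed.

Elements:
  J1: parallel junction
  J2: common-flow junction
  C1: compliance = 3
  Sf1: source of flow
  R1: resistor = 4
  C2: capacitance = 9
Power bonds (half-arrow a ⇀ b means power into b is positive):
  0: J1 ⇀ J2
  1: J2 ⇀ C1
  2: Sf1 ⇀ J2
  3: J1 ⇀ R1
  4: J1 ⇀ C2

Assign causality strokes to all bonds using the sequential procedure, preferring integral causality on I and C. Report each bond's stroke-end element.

bond 2 →Sf1  (Sf1 (Sf) sets flow on bond)
bond 0 →J2  (J2 flow already set via bond 2)
bond 1 →J2  (1-jn J2 has f-setter on 2)
bond 4 →J1  (C2 outputs effort q/C2)
bond 3 →R1  (J1: bond 4 brought effort, rest push out)

bond 0 →J2
bond 1 →J2
bond 2 →Sf1
bond 3 →R1
bond 4 →J1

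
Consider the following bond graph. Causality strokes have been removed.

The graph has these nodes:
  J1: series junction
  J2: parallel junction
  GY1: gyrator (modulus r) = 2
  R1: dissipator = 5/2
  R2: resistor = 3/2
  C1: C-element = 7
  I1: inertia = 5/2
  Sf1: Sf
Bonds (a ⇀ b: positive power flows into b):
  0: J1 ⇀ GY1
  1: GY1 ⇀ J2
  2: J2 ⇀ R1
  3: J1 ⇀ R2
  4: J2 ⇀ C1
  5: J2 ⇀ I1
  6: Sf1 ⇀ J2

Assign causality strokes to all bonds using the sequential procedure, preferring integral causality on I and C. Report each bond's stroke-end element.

bond 6 →Sf1  (Sf1 fixes flow; stroke at Sf1)
bond 4 →J2  (prefer integral on C1)
bond 1 →GY1  (J2: bond 4 brought effort, rest push out)
bond 2 →R1  (J2: bond 4 brought effort, rest push out)
bond 5 →I1  (J2: bond 4 brought effort, rest push out)
bond 0 →GY1  (GY1: gyrator matches bond 1)
bond 3 →J1  (common-f at J1 fixed by 0)

b0 stroke at GY1
b1 stroke at GY1
b2 stroke at R1
b3 stroke at J1
b4 stroke at J2
b5 stroke at I1
b6 stroke at Sf1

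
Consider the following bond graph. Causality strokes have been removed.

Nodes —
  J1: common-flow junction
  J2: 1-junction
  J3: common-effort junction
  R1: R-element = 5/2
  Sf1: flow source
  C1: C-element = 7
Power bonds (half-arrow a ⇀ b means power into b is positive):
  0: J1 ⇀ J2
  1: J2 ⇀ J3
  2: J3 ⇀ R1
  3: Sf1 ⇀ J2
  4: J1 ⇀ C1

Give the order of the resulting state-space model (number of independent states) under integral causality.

1  (C1 all integral)

#3 stroke at Sf1  (Sf1 (Sf) sets flow on bond)
#0 stroke at J2  (1-jn J2 has f-setter on 3)
#1 stroke at J2  (common-f at J2 fixed by 3)
#2 stroke at J3  (only one effort-in slot at J3)
#4 stroke at J1  (J1: bond 0 brought flow, rest push out)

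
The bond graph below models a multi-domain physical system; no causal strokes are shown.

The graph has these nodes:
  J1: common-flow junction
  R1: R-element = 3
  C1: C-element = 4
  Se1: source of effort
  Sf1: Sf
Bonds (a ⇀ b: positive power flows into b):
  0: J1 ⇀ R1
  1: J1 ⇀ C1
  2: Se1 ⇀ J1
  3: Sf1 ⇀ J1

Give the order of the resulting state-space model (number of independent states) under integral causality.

1  (C1 all integral)

bond 2 stroke→J1  (Se1: effort source, stroke at far end)
bond 3 stroke→Sf1  (source Sf1 imposes f)
bond 0 stroke→J1  (common-f at J1 fixed by 3)
bond 1 stroke→J1  (J1: bond 3 brought flow, rest push out)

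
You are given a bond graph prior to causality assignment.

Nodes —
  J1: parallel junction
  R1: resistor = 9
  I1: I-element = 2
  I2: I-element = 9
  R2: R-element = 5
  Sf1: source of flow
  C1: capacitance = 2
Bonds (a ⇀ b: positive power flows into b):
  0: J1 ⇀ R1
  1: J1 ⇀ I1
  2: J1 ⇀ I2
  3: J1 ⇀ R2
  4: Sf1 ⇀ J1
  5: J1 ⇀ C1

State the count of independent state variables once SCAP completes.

bond 4 stroke at Sf1  (Sf1 fixes flow; stroke at Sf1)
bond 1 stroke at I1  (I1: I, integral causality)
bond 2 stroke at I2  (prefer integral on I2)
bond 5 stroke at J1  (C1: C, integral causality)
bond 0 stroke at R1  (J1 effort already set via bond 5)
bond 3 stroke at R2  (common-e at J1 fixed by 5)

3  (C1, I1, I2 all integral)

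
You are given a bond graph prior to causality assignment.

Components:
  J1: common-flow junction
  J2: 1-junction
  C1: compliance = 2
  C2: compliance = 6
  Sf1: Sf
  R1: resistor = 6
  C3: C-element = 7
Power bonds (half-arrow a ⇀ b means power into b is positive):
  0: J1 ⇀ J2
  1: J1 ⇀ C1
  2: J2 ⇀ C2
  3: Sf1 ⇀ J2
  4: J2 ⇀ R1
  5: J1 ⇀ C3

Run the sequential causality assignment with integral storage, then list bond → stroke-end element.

β0 |J2
β1 |J1
β2 |J2
β3 |Sf1
β4 |J2
β5 |J1

bond 3 stroke→Sf1  (Sf1: flow source, stroke at near end)
bond 0 stroke→J2  (common-f at J2 fixed by 3)
bond 2 stroke→J2  (common-f at J2 fixed by 3)
bond 4 stroke→J2  (1-jn J2 has f-setter on 3)
bond 1 stroke→J1  (J1 flow already set via bond 0)
bond 5 stroke→J1  (J1 flow already set via bond 0)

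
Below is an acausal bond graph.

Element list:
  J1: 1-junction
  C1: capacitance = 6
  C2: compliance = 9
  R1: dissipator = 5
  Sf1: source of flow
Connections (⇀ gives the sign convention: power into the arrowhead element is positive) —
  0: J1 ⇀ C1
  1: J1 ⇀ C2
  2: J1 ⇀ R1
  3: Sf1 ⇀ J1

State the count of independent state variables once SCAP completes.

β3 stroke→Sf1  (Sf1 (Sf) sets flow on bond)
β0 stroke→J1  (J1: bond 3 brought flow, rest push out)
β1 stroke→J1  (J1 flow already set via bond 3)
β2 stroke→J1  (common-f at J1 fixed by 3)

2  (C1, C2 all integral)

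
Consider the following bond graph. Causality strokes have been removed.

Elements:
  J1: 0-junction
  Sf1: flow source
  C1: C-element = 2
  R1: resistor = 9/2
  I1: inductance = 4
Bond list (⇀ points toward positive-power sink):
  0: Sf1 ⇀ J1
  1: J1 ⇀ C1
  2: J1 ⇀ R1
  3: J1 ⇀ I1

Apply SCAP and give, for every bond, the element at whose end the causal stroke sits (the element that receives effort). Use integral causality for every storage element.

#0 |Sf1  (Sf1: flow source, stroke at near end)
#1 |J1  (prefer integral on C1)
#2 |R1  (common-e at J1 fixed by 1)
#3 |I1  (common-e at J1 fixed by 1)

bond 0 stroke at Sf1
bond 1 stroke at J1
bond 2 stroke at R1
bond 3 stroke at I1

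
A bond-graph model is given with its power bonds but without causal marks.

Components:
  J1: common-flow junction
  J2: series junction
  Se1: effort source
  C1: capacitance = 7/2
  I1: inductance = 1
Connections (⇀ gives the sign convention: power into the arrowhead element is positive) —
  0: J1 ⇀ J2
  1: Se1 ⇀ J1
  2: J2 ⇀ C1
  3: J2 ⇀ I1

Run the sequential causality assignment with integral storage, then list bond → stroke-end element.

b1 stroke→J1  (Se1 (Se) sets effort on bond)
b0 stroke→J2  (J1: last free bond brings flow in)
b2 stroke→J2  (C1: C, integral causality)
b3 stroke→I1  (J2: last free bond brings flow in)

#0 →J2
#1 →J1
#2 →J2
#3 →I1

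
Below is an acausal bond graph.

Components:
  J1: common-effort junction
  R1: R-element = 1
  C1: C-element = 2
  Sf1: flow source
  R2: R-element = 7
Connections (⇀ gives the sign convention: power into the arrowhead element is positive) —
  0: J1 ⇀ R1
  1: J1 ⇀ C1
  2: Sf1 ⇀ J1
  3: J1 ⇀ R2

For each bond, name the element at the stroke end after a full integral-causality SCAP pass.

b2 →Sf1  (source Sf1 imposes f)
b1 →J1  (C1 integral (e out))
b0 →R1  (0-jn J1 has e-setter on 1)
b3 →R2  (J1: bond 1 brought effort, rest push out)

#0 stroke at R1
#1 stroke at J1
#2 stroke at Sf1
#3 stroke at R2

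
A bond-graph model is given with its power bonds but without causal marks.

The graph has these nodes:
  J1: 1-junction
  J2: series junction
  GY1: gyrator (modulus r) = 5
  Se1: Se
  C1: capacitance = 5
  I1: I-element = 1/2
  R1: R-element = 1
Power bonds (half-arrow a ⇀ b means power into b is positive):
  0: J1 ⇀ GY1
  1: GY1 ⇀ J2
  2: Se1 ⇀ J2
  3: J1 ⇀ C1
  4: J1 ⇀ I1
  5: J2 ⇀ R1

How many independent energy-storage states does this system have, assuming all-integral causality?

2  (C1, I1 all integral)

β2 stroke→J2  (Se1: effort source, stroke at far end)
β3 stroke→J1  (C1 outputs effort q/C1)
β4 stroke→I1  (prefer integral on I1)
β0 stroke→J1  (1-jn J1 has f-setter on 4)
β1 stroke→J2  (GY1 both-in/both-out from 0)
β5 stroke→R1  (only one flow-in slot at J2)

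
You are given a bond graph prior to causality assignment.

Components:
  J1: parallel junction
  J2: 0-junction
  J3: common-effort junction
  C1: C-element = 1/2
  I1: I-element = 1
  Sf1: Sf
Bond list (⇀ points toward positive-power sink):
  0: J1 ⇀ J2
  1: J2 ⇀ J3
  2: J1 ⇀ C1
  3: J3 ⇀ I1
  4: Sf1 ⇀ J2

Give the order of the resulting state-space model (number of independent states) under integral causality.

b4 stroke at Sf1  (Sf1 fixes flow; stroke at Sf1)
b2 stroke at J1  (C1 outputs effort q/C1)
b0 stroke at J2  (J1 effort already set via bond 2)
b1 stroke at J3  (0-jn J2 has e-setter on 0)
b3 stroke at I1  (J3: bond 1 brought effort, rest push out)

2  (C1, I1 all integral)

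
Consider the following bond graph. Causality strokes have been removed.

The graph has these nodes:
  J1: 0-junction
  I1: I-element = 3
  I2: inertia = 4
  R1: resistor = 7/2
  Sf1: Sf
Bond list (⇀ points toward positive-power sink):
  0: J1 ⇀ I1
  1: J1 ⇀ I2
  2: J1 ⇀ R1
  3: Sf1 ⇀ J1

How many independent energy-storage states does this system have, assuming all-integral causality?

β3 →Sf1  (Sf1: flow source, stroke at near end)
β0 →I1  (prefer integral on I1)
β1 →I2  (I2: I, integral causality)
β2 →J1  (J1 needs exactly one e-in)

2  (I1, I2 all integral)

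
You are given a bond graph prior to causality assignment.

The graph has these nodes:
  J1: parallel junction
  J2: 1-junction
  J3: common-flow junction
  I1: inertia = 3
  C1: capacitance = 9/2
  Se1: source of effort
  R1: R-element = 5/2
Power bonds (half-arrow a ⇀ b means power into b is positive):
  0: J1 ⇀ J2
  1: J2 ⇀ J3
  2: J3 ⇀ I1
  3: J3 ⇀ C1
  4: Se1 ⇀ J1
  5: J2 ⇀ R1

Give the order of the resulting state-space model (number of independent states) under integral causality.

2  (C1, I1 all integral)

b4 stroke→J1  (source Se1 imposes e)
b0 stroke→J2  (J1 effort already set via bond 4)
b2 stroke→I1  (I1: I, integral causality)
b1 stroke→J3  (J3: bond 2 brought flow, rest push out)
b3 stroke→J3  (J3: bond 2 brought flow, rest push out)
b5 stroke→J2  (J2 flow already set via bond 1)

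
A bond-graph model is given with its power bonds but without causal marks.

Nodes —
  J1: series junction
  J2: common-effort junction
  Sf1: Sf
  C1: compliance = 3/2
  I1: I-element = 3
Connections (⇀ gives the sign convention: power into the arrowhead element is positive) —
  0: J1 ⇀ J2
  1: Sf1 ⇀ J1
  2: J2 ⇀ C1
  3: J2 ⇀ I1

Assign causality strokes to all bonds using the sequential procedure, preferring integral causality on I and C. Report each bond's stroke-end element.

#1 |Sf1  (Sf1: flow source, stroke at near end)
#0 |J1  (J1 flow already set via bond 1)
#2 |J2  (C1 integral (e out))
#3 |I1  (J2 effort already set via bond 2)

#0 stroke→J1
#1 stroke→Sf1
#2 stroke→J2
#3 stroke→I1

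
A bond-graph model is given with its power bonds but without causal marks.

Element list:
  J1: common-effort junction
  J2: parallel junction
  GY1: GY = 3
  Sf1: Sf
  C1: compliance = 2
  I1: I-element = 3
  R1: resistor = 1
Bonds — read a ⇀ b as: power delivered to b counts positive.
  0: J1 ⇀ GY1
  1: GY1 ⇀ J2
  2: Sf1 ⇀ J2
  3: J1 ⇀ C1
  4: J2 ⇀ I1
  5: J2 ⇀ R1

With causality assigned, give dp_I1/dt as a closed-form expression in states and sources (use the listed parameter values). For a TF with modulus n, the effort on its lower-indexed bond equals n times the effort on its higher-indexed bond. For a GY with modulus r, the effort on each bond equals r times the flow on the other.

#2 stroke→Sf1  (Sf1 fixes flow; stroke at Sf1)
#3 stroke→J1  (prefer integral on C1)
#0 stroke→GY1  (J1 effort already set via bond 3)
#1 stroke→GY1  (through GY1, causality inverts; strokes same side of GY1)
#4 stroke→I1  (I1 outputs flow p/I1)
#5 stroke→J2  (J2: last free bond brings effort in)

dp_I1/dt = F_Sf1 - p_I1/3 + q_C1/6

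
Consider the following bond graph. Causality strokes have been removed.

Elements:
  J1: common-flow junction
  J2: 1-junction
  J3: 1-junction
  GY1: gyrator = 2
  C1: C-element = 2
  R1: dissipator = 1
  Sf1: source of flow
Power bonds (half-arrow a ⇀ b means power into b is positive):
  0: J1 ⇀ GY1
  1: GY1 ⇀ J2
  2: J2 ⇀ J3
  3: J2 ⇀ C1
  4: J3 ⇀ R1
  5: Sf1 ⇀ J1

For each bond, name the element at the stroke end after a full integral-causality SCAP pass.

bond 5 →Sf1  (source Sf1 imposes f)
bond 0 →J1  (common-f at J1 fixed by 5)
bond 1 →J2  (through GY1, causality inverts; strokes same side of GY1)
bond 3 →J2  (prefer integral on C1)
bond 2 →J3  (J2 needs exactly one f-in)
bond 4 →R1  (only one flow-in slot at J3)

#0 |J1
#1 |J2
#2 |J3
#3 |J2
#4 |R1
#5 |Sf1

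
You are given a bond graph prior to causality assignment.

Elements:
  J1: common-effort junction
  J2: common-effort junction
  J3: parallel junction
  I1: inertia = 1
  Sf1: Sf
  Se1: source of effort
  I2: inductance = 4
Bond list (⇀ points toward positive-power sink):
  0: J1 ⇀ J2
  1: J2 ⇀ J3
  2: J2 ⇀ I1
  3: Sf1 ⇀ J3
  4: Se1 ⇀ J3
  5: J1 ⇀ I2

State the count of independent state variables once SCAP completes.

#3 stroke→Sf1  (source Sf1 imposes f)
#4 stroke→J3  (Se1 fixes effort; stroke away)
#1 stroke→J2  (common-e at J3 fixed by 4)
#0 stroke→J1  (0-jn J2 has e-setter on 1)
#2 stroke→I1  (J2 effort already set via bond 1)
#5 stroke→I2  (common-e at J1 fixed by 0)

2  (I1, I2 all integral)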